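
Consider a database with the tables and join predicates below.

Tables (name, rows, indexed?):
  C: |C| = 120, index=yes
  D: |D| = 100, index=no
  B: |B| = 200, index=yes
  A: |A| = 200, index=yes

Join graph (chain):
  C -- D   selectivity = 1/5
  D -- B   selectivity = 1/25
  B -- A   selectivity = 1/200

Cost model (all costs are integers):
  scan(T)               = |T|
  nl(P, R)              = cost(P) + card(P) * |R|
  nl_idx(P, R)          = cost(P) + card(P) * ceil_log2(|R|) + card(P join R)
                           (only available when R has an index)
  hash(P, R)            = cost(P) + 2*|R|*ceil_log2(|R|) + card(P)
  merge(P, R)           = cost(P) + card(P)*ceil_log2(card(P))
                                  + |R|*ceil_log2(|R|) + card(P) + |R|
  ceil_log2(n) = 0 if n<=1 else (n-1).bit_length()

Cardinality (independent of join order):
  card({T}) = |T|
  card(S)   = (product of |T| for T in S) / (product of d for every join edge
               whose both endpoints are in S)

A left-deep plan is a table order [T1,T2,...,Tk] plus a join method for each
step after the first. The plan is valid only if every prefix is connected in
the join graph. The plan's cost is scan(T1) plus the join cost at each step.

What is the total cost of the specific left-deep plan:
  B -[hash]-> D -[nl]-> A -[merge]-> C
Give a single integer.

step 1: scan B: cost=200, card=200
step 2: join D via hash
    card(P join D) = 200*100/(25) = 800
    cost = 200 + 2*100*7 + 200 = 1800
step 3: join A via nl
    card(P join A) = 800*200/(200) = 800
    cost = 1800 + 800*200 = 161800
step 4: join C via merge
    card(P join C) = 800*120/(5) = 19200
    cost = 161800 + 800*10 + 120*7 + 800 + 120 = 171560

171560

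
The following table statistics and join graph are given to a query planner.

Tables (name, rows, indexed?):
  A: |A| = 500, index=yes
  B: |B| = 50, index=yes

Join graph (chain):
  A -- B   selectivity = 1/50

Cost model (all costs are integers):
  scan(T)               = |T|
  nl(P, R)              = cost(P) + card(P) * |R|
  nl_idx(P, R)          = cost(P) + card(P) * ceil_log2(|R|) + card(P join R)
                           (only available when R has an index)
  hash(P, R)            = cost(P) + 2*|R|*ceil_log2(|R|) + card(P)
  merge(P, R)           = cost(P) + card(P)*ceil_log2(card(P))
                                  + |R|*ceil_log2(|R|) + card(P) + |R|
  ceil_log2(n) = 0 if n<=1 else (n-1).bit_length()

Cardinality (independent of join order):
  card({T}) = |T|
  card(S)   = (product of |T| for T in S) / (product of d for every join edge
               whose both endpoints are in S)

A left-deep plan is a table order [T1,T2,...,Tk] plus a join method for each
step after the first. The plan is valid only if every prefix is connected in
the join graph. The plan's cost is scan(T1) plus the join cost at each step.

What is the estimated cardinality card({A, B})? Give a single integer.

Tables in S: A(500), B(50)
Edges inside S: A-B(d=50)
numerator = 500 * 50 = 25000
denominator = 50 = 50
card(S) = 25000 / 50 = 500

500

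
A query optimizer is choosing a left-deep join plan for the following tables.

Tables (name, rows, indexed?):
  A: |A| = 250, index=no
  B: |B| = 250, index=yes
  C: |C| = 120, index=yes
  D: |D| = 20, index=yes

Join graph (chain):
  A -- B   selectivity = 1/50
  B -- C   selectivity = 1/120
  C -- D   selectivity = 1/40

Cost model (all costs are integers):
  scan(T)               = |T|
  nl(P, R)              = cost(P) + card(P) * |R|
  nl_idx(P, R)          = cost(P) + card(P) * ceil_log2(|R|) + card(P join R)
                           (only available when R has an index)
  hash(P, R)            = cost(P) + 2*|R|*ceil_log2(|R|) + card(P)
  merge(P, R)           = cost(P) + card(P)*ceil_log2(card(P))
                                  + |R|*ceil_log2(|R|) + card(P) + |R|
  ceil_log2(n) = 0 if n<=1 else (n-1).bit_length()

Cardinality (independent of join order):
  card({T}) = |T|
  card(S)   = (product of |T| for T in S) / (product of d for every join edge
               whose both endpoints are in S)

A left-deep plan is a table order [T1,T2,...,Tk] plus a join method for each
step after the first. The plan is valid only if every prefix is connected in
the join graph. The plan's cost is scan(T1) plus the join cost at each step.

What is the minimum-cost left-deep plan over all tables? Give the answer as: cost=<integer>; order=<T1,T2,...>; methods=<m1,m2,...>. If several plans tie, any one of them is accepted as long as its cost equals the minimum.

cost=4075; order=D,C,B,A; methods=nl_idx,nl_idx,merge

Selinger DP (subsets sized 1..n):
  {A}: scan cost=250, card=250
  {B}: scan cost=250, card=250
  {C}: scan cost=120, card=120
  {D}: scan cost=20, card=20
  {AB}: card=1250; try (B,nl_idx)→3500, (B,hash)→4500, (A,hash)→4500, (B,merge)→4750, (A,merge)→4750, (B,nl)→62750 …(+1); best=3500 via (B,nl_idx)
  {BC}: card=250; try (B,nl_idx)→1330, (C,hash)→2180, (C,nl_idx)→2250, (B,merge)→3330, (C,merge)→3460, (B,hash)→4240 …(+2); best=1330 via (B,nl_idx)
  {CD}: card=60; try (C,nl_idx)→220, (D,hash)→440, (D,nl_idx)→780, (C,merge)→1100, (D,merge)→1200, (C,hash)→1720 …(+2); best=220 via (C,nl_idx)
  {ABC}: card=1250; try (A,hash)→5580, (A,merge)→5830, (C,hash)→6430, (C,nl_idx)→13500, (C,merge)→19460, (A,nl)→63830 …(+1); best=5580 via (A,hash)
  {BCD}: card=125; try (B,nl_idx)→825, (D,hash)→1780, (D,nl_idx)→2705, (B,merge)→2890, (D,merge)→3700, (B,hash)→4280 …(+2); best=825 via (B,nl_idx)
  {ABCD}: card=625; try (A,merge)→4075, (A,hash)→4950, (D,hash)→7030, (D,nl_idx)→12455, (D,merge)→20700, (D,nl)→30580 …(+1); best=4075 via (A,merge)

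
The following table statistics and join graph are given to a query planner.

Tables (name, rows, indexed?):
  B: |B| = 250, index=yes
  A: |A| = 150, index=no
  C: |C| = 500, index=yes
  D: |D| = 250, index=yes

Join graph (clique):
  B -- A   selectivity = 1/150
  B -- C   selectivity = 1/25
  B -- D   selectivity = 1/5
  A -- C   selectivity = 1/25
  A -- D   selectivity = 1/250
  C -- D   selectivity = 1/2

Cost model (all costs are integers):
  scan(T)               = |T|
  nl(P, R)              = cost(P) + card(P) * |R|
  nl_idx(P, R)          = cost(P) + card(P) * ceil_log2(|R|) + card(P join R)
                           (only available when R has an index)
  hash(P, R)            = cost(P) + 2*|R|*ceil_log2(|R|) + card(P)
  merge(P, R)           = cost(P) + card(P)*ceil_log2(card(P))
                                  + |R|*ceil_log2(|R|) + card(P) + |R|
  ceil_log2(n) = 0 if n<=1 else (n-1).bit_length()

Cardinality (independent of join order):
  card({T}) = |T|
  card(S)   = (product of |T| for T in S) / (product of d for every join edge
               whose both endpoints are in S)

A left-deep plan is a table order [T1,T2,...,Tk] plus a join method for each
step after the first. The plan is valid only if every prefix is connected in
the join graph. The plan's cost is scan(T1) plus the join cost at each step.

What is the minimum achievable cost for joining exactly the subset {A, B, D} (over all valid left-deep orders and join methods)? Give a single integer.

Selinger DP over subsets of {A,B,D}:
  {B}: scan cost=250, card=250
  {A}: scan cost=150, card=150
  {D}: scan cost=250, card=250
  {AB}: card=250; try (B,nl_idx)→1600, (A,hash)→2900, (B,merge)→3750, (A,merge)→3850, (B,hash)→4300, (B,nl)→37650 …(+1); best=1600 via (B,nl_idx)
  {BD}: card=12500; try (D,hash)→4500, (B,hash)→4500, (D,merge)→4750, (B,merge)→4750, (D,nl_idx)→14750, (B,nl_idx)→14750 …(+2); best=4500 via (D,hash)
  {AD}: card=150; try (D,nl_idx)→1500, (A,hash)→2900, (D,merge)→3750, (A,merge)→3850, (D,hash)→4300, (D,nl)→37650 …(+1); best=1500 via (D,nl_idx)
  {ABD}: card=50; try (B,nl_idx)→2750, (D,nl_idx)→3650, (B,merge)→5100, (B,hash)→5650, (D,hash)→5850, (D,merge)→6100 …(+5); best=2750 via (B,nl_idx)

2750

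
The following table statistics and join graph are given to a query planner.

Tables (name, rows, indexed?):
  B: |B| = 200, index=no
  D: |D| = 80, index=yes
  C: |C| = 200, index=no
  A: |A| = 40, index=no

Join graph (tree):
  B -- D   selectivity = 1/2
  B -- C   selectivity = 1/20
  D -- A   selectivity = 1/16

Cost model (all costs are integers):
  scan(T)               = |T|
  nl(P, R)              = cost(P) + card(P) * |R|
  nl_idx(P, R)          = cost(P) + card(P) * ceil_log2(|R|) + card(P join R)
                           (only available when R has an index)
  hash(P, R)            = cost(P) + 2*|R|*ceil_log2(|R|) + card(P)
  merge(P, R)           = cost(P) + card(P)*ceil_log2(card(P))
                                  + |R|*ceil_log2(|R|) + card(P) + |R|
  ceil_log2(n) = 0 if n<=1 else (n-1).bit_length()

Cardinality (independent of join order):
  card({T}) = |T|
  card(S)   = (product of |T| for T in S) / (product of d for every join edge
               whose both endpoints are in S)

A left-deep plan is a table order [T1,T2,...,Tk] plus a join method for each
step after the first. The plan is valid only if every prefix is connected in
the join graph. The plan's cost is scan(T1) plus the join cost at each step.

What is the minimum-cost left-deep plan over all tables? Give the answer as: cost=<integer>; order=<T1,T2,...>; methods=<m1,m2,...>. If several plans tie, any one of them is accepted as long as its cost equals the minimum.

cost=27120; order=A,D,B,C; methods=nl_idx,hash,hash

Selinger DP (subsets sized 1..n):
  {B}: scan cost=200, card=200
  {D}: scan cost=80, card=80
  {C}: scan cost=200, card=200
  {A}: scan cost=40, card=40
  {BD}: card=8000; try (D,hash)→1520, (B,merge)→2520, (D,merge)→2640, (B,hash)→3360, (D,nl_idx)→9600, (B,nl)→16080 …(+1); best=1520 via (D,hash)
  {BC}: card=2000; try (C,hash)→3600, (B,hash)→3600, (C,merge)→3800, (B,merge)→3800, (C,nl)→40200, (B,nl)→40200; best=3600 via (C,hash)
  {AD}: card=200; try (D,nl_idx)→520, (A,hash)→640, (D,merge)→960, (A,merge)→1000, (D,hash)→1200, (D,nl)→3240 …(+1); best=520 via (D,nl_idx)
  {BCD}: card=80000; try (D,hash)→6720, (C,hash)→12720, (D,merge)→28240, (D,nl_idx)→97600, (C,merge)→115320, (D,nl)→163600 …(+1); best=6720 via (D,hash)
  {ABD}: card=20000; try (B,hash)→3920, (B,merge)→4120, (A,hash)→10000, (B,nl)→40520, (A,merge)→113800, (A,nl)→321520; best=3920 via (B,hash)
  {ABCD}: card=200000; try (C,hash)→27120, (A,hash)→87200, (C,merge)→325720, (A,merge)→1447000, (A,nl)→3206720, (C,nl)→4003920; best=27120 via (C,hash)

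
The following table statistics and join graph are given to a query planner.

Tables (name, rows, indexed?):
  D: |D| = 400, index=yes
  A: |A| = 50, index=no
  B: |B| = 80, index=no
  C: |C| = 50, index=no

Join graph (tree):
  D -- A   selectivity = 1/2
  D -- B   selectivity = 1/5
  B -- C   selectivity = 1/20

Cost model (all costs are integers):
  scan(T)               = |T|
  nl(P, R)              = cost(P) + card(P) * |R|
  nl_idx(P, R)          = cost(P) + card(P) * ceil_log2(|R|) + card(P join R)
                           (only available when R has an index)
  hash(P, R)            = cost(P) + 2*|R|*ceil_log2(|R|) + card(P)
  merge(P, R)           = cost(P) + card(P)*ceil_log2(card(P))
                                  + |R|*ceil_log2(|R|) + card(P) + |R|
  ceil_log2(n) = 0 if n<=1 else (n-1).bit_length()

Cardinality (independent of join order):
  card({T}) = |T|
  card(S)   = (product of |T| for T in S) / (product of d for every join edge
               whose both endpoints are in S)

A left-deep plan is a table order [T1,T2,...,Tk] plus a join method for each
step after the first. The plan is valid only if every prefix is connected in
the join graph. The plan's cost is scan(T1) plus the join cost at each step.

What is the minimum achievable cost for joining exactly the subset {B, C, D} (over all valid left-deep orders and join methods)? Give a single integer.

6560

Selinger DP over subsets of {B,C,D}:
  {D}: scan cost=400, card=400
  {B}: scan cost=80, card=80
  {C}: scan cost=50, card=50
  {BD}: card=6400; try (B,hash)→1920, (D,merge)→4720, (B,merge)→5040, (D,nl_idx)→7200, (D,hash)→7360, (D,nl)→32080 …(+1); best=1920 via (B,hash)
  {BC}: card=200; try (C,hash)→760, (B,merge)→1040, (C,merge)→1070, (B,hash)→1220, (B,nl)→4050, (C,nl)→4080; best=760 via (C,hash)
  {BCD}: card=16000; try (D,merge)→6560, (D,hash)→8160, (C,hash)→8920, (D,nl_idx)→18560, (D,nl)→80760, (C,merge)→91870 …(+1); best=6560 via (D,merge)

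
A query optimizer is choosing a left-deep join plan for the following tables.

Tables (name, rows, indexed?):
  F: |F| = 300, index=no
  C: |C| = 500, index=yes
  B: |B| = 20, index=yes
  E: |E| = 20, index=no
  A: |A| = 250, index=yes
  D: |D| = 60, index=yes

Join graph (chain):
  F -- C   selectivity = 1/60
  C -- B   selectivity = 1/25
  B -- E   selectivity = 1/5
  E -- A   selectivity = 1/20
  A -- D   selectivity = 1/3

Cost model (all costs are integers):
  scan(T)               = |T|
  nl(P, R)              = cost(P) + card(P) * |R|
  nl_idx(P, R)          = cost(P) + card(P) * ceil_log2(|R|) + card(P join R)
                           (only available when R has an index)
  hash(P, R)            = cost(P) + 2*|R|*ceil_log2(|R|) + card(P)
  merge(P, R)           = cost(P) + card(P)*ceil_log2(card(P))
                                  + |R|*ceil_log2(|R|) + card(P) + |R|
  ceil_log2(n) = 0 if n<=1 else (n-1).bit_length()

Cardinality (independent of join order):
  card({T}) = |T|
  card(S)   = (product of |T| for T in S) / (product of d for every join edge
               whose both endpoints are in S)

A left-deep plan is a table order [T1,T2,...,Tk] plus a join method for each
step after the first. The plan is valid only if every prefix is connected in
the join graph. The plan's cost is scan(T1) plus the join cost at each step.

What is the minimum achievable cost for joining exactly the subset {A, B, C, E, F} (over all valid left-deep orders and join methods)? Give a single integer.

Selinger DP over subsets of {A,B,C,E,F}:
  {F}: scan cost=300, card=300
  {C}: scan cost=500, card=500
  {B}: scan cost=20, card=20
  {E}: scan cost=20, card=20
  {A}: scan cost=250, card=250
  {CF}: card=2500; try (C,nl_idx)→5500, (F,hash)→6400, (C,merge)→8300, (F,merge)→8500, (C,hash)→9600, (C,nl)→150300 …(+1); best=5500 via (C,nl_idx)
  {BC}: card=400; try (C,nl_idx)→600, (B,hash)→1200, (B,nl_idx)→3400, (C,merge)→5140, (B,merge)→5620, (C,hash)→9040 …(+2); best=600 via (C,nl_idx)
  {BE}: card=80; try (B,nl_idx)→200, (E,hash)→240, (B,hash)→240, (E,merge)→260, (B,merge)→260, (E,nl)→420 …(+1); best=200 via (B,nl_idx)
  {AE}: card=250; try (A,nl_idx)→430, (E,hash)→700, (A,merge)→2390, (E,merge)→2620, (A,hash)→4040, (A,nl)→5020 …(+1); best=430 via (A,nl_idx)
  {BCF}: card=2000; try (F,hash)→6400, (F,merge)→7600, (B,hash)→8200, (B,nl_idx)→20000, (B,merge)→38120, (B,nl)→55500 …(+1); best=6400 via (F,hash)
  {BCE}: card=1600; try (E,hash)→1200, (C,nl_idx)→2520, (E,merge)→4720, (C,merge)→5840, (E,nl)→8600, (C,hash)→9280 …(+1); best=1200 via (E,hash)
  {ABE}: card=1000; try (B,hash)→880, (A,nl_idx)→1840, (B,nl_idx)→2680, (B,merge)→2800, (A,merge)→3090, (A,hash)→4280 …(+2); best=880 via (B,hash)
  {BCEF}: card=8000; try (F,hash)→8200, (E,hash)→8600, (F,merge)→23400, (E,merge)→30520, (E,nl)→46400, (F,nl)→481200; best=8200 via (F,hash)
  {ABCE}: card=20000; try (A,hash)→6800, (C,hash)→10880, (C,merge)→16880, (A,merge)→22650, (C,nl_idx)→29880, (A,nl_idx)→34000 …(+2); best=6800 via (A,hash)
  {ABCEF}: card=100000; try (A,hash)→20200, (F,hash)→32200, (A,merge)→122450, (A,nl_idx)→172200, (F,merge)→329800, (A,nl)→2008200 …(+1); best=20200 via (A,hash)

20200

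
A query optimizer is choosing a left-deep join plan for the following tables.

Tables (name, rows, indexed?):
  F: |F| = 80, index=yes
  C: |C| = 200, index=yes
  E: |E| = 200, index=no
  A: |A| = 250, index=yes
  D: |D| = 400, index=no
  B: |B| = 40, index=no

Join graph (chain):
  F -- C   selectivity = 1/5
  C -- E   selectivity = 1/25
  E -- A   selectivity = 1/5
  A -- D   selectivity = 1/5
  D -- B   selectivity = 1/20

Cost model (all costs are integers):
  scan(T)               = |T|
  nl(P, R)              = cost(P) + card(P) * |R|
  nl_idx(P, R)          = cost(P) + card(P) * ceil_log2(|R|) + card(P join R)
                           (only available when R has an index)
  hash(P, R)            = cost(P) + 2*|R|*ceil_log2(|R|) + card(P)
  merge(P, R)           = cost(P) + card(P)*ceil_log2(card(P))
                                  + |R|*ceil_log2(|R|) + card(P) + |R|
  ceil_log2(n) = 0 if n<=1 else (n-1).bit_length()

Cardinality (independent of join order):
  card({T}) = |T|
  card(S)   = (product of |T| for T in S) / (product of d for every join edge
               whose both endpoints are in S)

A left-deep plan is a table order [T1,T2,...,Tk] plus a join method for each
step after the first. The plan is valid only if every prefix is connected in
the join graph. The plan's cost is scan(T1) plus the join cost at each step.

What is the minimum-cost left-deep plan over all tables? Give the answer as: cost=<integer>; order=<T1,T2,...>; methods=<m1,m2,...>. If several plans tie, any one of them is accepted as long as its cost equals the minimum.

cost=14453600; order=D,B,A,E,C,F; methods=hash,hash,hash,hash,hash

Selinger DP (subsets sized 1..n):
  {F}: scan cost=80, card=80
  {C}: scan cost=200, card=200
  {E}: scan cost=200, card=200
  {A}: scan cost=250, card=250
  {D}: scan cost=400, card=400
  {B}: scan cost=40, card=40
  {CF}: card=3200; try (F,hash)→1520, (C,merge)→2520, (F,merge)→2640, (C,hash)→3360, (C,nl_idx)→3920, (F,nl_idx)→4800 …(+2); best=1520 via (F,hash)
  {CE}: card=1600; try (C,nl_idx)→3400, (E,hash)→3600, (C,hash)→3600, (E,merge)→3800, (C,merge)→3800, (E,nl)→40200 …(+1); best=3400 via (C,nl_idx)
  {AE}: card=10000; try (E,hash)→3700, (A,merge)→4250, (E,merge)→4300, (A,hash)→4400, (A,nl_idx)→11800, (A,nl)→50200 …(+1); best=3700 via (E,hash)
  {AD}: card=20000; try (A,hash)→4800, (D,merge)→6500, (A,merge)→6650, (D,hash)→7700, (A,nl_idx)→23600, (D,nl)→100250 …(+1); best=4800 via (A,hash)
  {BD}: card=800; try (B,hash)→1280, (D,merge)→4320, (B,merge)→4680, (D,hash)→7280, (D,nl)→16040, (B,nl)→16400; best=1280 via (B,hash)
  {CEF}: card=25600; try (F,hash)→6120, (E,hash)→7920, (F,merge)→23240, (F,nl_idx)→40200, (E,merge)→44920, (F,nl)→131400 …(+1); best=6120 via (F,hash)
  {ACE}: card=80000; try (A,hash)→9000, (C,hash)→16900, (A,merge)→24850, (A,nl_idx)→96200, (C,merge)→155500, (C,nl_idx)→163700 …(+2); best=9000 via (A,hash)
  {ADE}: card=800000; try (D,hash)→20900, (E,hash)→28000, (D,merge)→157700, (E,merge)→326600, (D,nl)→4003700, (E,nl)→4004800; best=20900 via (D,hash)
  {ABD}: card=40000; try (A,hash)→6080, (A,merge)→12330, (B,hash)→25280, (A,nl_idx)→47680, (A,nl)→201280, (B,merge)→325080 …(+1); best=6080 via (A,hash)
  {ACEF}: card=1280000; try (A,hash)→35720, (F,hash)→90120, (A,merge)→417970, (F,merge)→1449640, (A,nl_idx)→1490920, (F,nl_idx)→1849000 …(+2); best=35720 via (A,hash)
  {ACDE}: card=6400000; try (D,hash)→96200, (C,hash)→824100, (D,merge)→1453000, (C,nl_idx)→12820900, (C,merge)→16822700, (D,nl)→32009000 …(+1); best=96200 via (D,hash)
  {ABDE}: card=1600000; try (E,hash)→49280, (E,merge)→687880, (B,hash)→821380, (E,nl)→8006080, (B,merge)→16821180, (B,nl)→32020900; best=49280 via (E,hash)
  {ACDEF}: card=102400000; try (D,hash)→1322920, (F,hash)→6497320, (D,merge)→28199720, (F,nl_idx)→147296200, (F,merge)→153696840, (D,nl)→512035720 …(+1); best=1322920 via (D,hash)
  {ABCDE}: card=12800000; try (C,hash)→1652480, (B,hash)→6496680, (C,nl_idx)→25649280, (C,merge)→35251080, (B,merge)→153696480, (B,nl)→256096200 …(+1); best=1652480 via (C,hash)
  {ABCDEF}: card=204800000; try (F,hash)→14453600, (B,hash)→103723400, (F,nl_idx)→296052480, (F,merge)→321653120, (F,nl)→1025652480, (B,merge)→2868523200 …(+1); best=14453600 via (F,hash)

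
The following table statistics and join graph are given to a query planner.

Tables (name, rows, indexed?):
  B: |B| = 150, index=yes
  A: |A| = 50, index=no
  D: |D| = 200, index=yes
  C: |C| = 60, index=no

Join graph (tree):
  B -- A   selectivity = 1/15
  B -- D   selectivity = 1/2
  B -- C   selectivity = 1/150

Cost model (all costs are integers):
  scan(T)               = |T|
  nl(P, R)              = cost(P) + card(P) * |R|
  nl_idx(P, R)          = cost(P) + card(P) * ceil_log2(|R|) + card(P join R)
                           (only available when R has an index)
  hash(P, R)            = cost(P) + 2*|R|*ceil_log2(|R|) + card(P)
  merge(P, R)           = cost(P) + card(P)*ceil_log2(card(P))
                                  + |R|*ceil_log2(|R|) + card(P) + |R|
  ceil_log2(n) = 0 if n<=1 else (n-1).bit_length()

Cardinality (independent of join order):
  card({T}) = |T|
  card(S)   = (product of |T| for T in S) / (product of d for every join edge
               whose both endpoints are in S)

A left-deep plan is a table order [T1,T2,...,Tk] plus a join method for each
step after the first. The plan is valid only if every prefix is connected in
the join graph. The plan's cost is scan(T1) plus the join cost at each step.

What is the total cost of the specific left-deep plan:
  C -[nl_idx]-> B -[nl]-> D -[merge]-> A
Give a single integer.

96950

step 1: scan C: cost=60, card=60
step 2: join B via nl_idx
    card(P join B) = 60*150/(150) = 60
    cost = 60 + 60*8 + 60 = 600
step 3: join D via nl
    card(P join D) = 60*200/(2) = 6000
    cost = 600 + 60*200 = 12600
step 4: join A via merge
    card(P join A) = 6000*50/(15) = 20000
    cost = 12600 + 6000*13 + 50*6 + 6000 + 50 = 96950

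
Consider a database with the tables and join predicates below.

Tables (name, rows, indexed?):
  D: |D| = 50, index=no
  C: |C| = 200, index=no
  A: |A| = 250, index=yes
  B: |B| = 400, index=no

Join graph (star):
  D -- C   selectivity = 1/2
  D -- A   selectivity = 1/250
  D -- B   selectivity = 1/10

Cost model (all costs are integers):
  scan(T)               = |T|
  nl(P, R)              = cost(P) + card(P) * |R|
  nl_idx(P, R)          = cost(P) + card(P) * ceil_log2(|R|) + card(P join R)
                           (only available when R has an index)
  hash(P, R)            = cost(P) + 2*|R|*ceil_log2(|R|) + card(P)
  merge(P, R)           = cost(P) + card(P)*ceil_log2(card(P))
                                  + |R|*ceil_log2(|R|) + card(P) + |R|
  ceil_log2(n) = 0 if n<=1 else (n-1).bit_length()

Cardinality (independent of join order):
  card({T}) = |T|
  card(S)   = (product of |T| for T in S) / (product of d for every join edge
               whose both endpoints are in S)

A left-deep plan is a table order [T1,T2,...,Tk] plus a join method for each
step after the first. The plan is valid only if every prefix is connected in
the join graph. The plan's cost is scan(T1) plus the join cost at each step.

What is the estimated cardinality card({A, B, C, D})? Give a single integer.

200000

Tables in S: A(250), B(400), C(200), D(50)
Edges inside S: D-C(d=2), D-A(d=250), D-B(d=10)
numerator = 250 * 400 * 200 * 50 = 1000000000
denominator = 2 * 250 * 10 = 5000
card(S) = 1000000000 / 5000 = 200000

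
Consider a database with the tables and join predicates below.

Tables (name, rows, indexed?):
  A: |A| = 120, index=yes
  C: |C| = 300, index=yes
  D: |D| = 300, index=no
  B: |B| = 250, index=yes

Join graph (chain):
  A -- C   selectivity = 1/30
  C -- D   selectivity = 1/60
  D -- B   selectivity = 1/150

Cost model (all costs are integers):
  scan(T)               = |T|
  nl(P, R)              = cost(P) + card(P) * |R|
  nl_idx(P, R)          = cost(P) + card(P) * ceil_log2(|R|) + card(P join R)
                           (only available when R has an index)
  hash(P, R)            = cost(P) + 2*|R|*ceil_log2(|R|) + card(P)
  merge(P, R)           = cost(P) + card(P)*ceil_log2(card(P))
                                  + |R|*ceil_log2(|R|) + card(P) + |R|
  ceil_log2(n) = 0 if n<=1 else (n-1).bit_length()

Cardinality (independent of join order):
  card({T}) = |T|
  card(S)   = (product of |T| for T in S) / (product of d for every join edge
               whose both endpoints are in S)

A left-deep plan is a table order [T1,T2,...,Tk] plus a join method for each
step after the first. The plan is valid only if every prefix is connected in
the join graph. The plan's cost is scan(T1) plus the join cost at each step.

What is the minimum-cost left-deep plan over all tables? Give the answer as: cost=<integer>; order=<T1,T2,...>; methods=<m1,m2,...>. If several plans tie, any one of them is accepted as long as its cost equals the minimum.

Selinger DP (subsets sized 1..n):
  {A}: scan cost=120, card=120
  {C}: scan cost=300, card=300
  {D}: scan cost=300, card=300
  {B}: scan cost=250, card=250
  {AC}: card=1200; try (A,hash)→2280, (C,nl_idx)→2400, (A,nl_idx)→3600, (C,merge)→4080, (A,merge)→4260, (C,hash)→5640 …(+2); best=2280 via (A,hash)
  {CD}: card=1500; try (C,nl_idx)→4500, (D,hash)→6000, (C,hash)→6000, (D,merge)→6300, (C,merge)→6300, (D,nl)→90300 …(+1); best=4500 via (C,nl_idx)
  {BD}: card=500; try (B,nl_idx)→3200, (B,hash)→4600, (D,merge)→5500, (B,merge)→5550, (D,hash)→5900, (D,nl)→75250 …(+1); best=3200 via (B,nl_idx)
  {ACD}: card=6000; try (A,hash)→7680, (D,hash)→8880, (D,merge)→19680, (A,nl_idx)→21000, (A,merge)→23460, (A,nl)→184500 …(+1); best=7680 via (A,hash)
  {BCD}: card=2500; try (C,hash)→9100, (B,hash)→10000, (C,nl_idx)→10200, (C,merge)→11200, (B,nl_idx)→19000, (B,merge)→24750 …(+2); best=9100 via (C,hash)
  {ABCD}: card=10000; try (A,hash)→13280, (B,hash)→17680, (A,nl_idx)→36600, (A,merge)→42560, (B,nl_idx)→65680, (B,merge)→93930 …(+2); best=13280 via (A,hash)

cost=13280; order=D,B,C,A; methods=nl_idx,hash,hash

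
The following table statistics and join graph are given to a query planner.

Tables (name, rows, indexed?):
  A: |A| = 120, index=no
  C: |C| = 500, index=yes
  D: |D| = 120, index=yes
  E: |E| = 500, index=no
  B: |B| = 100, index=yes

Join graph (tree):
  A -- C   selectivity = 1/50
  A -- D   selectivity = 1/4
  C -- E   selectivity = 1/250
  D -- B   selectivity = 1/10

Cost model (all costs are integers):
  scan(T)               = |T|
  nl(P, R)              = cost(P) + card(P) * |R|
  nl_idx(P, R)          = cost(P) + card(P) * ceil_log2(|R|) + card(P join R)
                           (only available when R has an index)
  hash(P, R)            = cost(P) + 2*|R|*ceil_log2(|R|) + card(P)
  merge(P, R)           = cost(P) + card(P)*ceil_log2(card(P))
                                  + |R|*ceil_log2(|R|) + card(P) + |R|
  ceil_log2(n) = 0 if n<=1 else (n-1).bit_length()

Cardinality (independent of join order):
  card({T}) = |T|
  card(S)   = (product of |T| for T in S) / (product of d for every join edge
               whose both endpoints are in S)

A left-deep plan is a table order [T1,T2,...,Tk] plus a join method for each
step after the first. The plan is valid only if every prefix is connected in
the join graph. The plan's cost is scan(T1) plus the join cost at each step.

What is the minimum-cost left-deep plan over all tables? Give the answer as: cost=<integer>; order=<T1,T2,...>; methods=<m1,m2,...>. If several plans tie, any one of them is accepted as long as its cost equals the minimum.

cost=86160; order=E,C,A,D,B; methods=nl_idx,hash,hash,hash

Selinger DP (subsets sized 1..n):
  {A}: scan cost=120, card=120
  {C}: scan cost=500, card=500
  {D}: scan cost=120, card=120
  {E}: scan cost=500, card=500
  {B}: scan cost=100, card=100
  {AC}: card=1200; try (C,nl_idx)→2400, (A,hash)→2680, (C,merge)→6080, (A,merge)→6460, (C,hash)→9240, (C,nl)→60120 …(+1); best=2400 via (C,nl_idx)
  {AD}: card=3600; try (D,hash)→1920, (A,hash)→1920, (D,merge)→2040, (A,merge)→2040, (D,nl_idx)→4560, (D,nl)→14520 …(+1); best=1920 via (D,hash)
  {CE}: card=1000; try (C,nl_idx)→6000, (E,hash)→10000, (C,hash)→10000, (E,merge)→10500, (C,merge)→10500, (E,nl)→250500 …(+1); best=6000 via (C,nl_idx)
  {BD}: card=1200; try (B,hash)→1640, (D,merge)→1860, (D,hash)→1880, (B,merge)→1880, (D,nl_idx)→2000, (B,nl_idx)→2160 …(+2); best=1640 via (B,hash)
  {ACD}: card=36000; try (D,hash)→5280, (C,hash)→14520, (D,merge)→17760, (D,nl_idx)→46800, (C,merge)→53720, (C,nl_idx)→70320 …(+2); best=5280 via (D,hash)
  {ACE}: card=2400; try (A,hash)→8680, (E,hash)→12600, (A,merge)→17960, (E,merge)→21800, (A,nl)→126000, (E,nl)→602400; best=8680 via (A,hash)
  {ABD}: card=36000; try (A,hash)→4520, (B,hash)→6920, (A,merge)→17000, (B,merge)→49520, (B,nl_idx)→63120, (A,nl)→145640 …(+1); best=4520 via (A,hash)
  {ACDE}: card=72000; try (D,hash)→12760, (D,merge)→40840, (E,hash)→50280, (D,nl_idx)→97480, (D,nl)→296680, (E,merge)→622280 …(+1); best=12760 via (D,hash)
  {ABCD}: card=360000; try (B,hash)→42680, (C,hash)→49520, (B,nl_idx)→617280, (B,merge)→618080, (C,merge)→621520, (C,nl_idx)→688520 …(+2); best=42680 via (B,hash)
  {ABCDE}: card=720000; try (B,hash)→86160, (E,hash)→411680, (B,nl_idx)→1236760, (B,merge)→1309560, (B,nl)→7212760, (E,merge)→7247680 …(+1); best=86160 via (B,hash)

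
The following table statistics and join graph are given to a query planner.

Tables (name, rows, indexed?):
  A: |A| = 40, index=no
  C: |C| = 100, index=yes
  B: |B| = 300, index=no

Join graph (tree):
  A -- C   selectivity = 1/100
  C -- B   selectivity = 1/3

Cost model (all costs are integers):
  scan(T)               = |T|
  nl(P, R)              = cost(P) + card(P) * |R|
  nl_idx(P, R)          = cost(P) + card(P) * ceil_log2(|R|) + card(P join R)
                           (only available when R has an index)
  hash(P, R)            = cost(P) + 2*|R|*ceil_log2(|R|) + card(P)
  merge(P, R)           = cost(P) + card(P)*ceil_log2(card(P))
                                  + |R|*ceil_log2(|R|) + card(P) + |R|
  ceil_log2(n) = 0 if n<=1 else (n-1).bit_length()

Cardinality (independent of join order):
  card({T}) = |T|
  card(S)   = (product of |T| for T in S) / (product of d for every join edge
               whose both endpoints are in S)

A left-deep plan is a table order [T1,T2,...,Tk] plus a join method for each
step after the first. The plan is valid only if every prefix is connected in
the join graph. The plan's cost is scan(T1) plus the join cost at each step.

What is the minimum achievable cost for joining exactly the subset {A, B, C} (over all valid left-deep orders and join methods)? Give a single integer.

Selinger DP over subsets of {A,B,C}:
  {A}: scan cost=40, card=40
  {C}: scan cost=100, card=100
  {B}: scan cost=300, card=300
  {AC}: card=40; try (C,nl_idx)→360, (A,hash)→680, (C,merge)→1120, (A,merge)→1180, (C,hash)→1480, (C,nl)→4040 …(+1); best=360 via (C,nl_idx)
  {BC}: card=10000; try (C,hash)→2000, (B,merge)→3900, (C,merge)→4100, (B,hash)→5600, (C,nl_idx)→12400, (B,nl)→30100 …(+1); best=2000 via (C,hash)
  {ABC}: card=4000; try (B,merge)→3640, (B,hash)→5800, (B,nl)→12360, (A,hash)→12480, (A,merge)→152280, (A,nl)→402000; best=3640 via (B,merge)

3640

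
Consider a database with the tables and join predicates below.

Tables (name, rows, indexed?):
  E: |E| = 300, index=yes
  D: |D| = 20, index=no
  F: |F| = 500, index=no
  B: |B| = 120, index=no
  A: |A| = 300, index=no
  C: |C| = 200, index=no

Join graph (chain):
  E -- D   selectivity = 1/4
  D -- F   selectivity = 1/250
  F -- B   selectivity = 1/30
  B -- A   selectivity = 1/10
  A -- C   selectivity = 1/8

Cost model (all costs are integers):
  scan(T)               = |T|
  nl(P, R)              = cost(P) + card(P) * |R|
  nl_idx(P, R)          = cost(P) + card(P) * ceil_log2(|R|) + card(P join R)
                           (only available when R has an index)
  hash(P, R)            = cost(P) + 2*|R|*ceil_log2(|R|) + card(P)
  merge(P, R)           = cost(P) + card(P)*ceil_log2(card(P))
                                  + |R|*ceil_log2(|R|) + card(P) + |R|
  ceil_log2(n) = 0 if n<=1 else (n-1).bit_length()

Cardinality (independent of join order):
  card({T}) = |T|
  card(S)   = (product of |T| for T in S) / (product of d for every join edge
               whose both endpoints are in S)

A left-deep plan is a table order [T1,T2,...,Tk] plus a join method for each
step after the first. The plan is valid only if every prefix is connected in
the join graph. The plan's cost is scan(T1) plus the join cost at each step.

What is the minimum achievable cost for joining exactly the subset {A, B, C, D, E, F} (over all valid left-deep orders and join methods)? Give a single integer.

Selinger DP over subsets of {A,B,C,D,E,F}:
  {E}: scan cost=300, card=300
  {D}: scan cost=20, card=20
  {F}: scan cost=500, card=500
  {B}: scan cost=120, card=120
  {A}: scan cost=300, card=300
  {C}: scan cost=200, card=200
  {DE}: card=1500; try (D,hash)→800, (E,nl_idx)→1700, (E,merge)→3140, (D,merge)→3420, (E,hash)→5440, (E,nl)→6020 …(+1); best=800 via (D,hash)
  {DF}: card=40; try (D,hash)→1200, (F,merge)→5140, (D,merge)→5620, (F,hash)→9040, (F,nl)→10020, (D,nl)→10500; best=1200 via (D,hash)
  {BF}: card=2000; try (B,hash)→2680, (F,merge)→6080, (B,merge)→6460, (F,hash)→9240, (F,nl)→60120, (B,nl)→60500; best=2680 via (B,hash)
  {AB}: card=3600; try (B,hash)→2280, (A,merge)→4080, (B,merge)→4260, (A,hash)→5640, (A,nl)→36120, (B,nl)→36300; best=2280 via (B,hash)
  {AC}: card=7500; try (C,hash)→3800, (A,merge)→5000, (C,merge)→5100, (A,hash)→5800, (A,nl)→60200, (C,nl)→60300; best=3800 via (C,hash)
  {DEF}: card=3000; try (E,merge)→4480, (E,nl_idx)→4560, (E,hash)→6640, (F,hash)→11300, (E,nl)→13200, (F,merge)→23800 …(+1); best=4480 via (E,merge)
  {BDF}: card=160; try (B,merge)→2440, (B,hash)→2920, (D,hash)→4880, (B,nl)→6000, (D,merge)→26800, (D,nl)→42680; best=2440 via (B,merge)
  {ABF}: card=60000; try (A,hash)→10080, (F,hash)→14880, (A,merge)→29680, (F,merge)→54080, (A,nl)→602680, (F,nl)→1802280; best=10080 via (A,hash)
  {ABC}: card=90000; try (C,hash)→9080, (B,hash)→12980, (C,merge)→50880, (B,merge)→109760, (C,nl)→722280, (B,nl)→903800; best=9080 via (C,hash)
  {BDEF}: card=12000; try (E,merge)→6880, (E,hash)→8000, (B,hash)→9160, (E,nl_idx)→15880, (B,merge)→44440, (E,nl)→50440 …(+1); best=6880 via (E,merge)
  {ABDF}: card=4800; try (A,merge)→6880, (A,hash)→8000, (A,nl)→50440, (D,hash)→70280, (D,merge)→1030200, (D,nl)→1210080; best=6880 via (A,merge)
  {ABCF}: card=1500000; try (C,hash)→73280, (F,hash)→108080, (C,merge)→1031880, (F,merge)→1634080, (C,nl)→12010080, (F,nl)→45009080; best=73280 via (C,hash)
  {ABDEF}: card=360000; try (E,hash)→17080, (A,hash)→24280, (E,merge)→77080, (A,merge)→189880, (E,nl_idx)→410080, (E,nl)→1446880 …(+1); best=17080 via (E,hash)
  {ABCDF}: card=120000; try (C,hash)→14880, (C,merge)→75880, (C,nl)→966880, (D,hash)→1573480, (D,nl)→30073280, (D,merge)→33073400; best=14880 via (C,hash)
  {ABCDEF}: card=9000000; try (E,hash)→140280, (C,hash)→380280, (E,merge)→2177880, (C,merge)→7218880, (E,nl_idx)→10094880, (E,nl)→36014880 …(+1); best=140280 via (E,hash)

140280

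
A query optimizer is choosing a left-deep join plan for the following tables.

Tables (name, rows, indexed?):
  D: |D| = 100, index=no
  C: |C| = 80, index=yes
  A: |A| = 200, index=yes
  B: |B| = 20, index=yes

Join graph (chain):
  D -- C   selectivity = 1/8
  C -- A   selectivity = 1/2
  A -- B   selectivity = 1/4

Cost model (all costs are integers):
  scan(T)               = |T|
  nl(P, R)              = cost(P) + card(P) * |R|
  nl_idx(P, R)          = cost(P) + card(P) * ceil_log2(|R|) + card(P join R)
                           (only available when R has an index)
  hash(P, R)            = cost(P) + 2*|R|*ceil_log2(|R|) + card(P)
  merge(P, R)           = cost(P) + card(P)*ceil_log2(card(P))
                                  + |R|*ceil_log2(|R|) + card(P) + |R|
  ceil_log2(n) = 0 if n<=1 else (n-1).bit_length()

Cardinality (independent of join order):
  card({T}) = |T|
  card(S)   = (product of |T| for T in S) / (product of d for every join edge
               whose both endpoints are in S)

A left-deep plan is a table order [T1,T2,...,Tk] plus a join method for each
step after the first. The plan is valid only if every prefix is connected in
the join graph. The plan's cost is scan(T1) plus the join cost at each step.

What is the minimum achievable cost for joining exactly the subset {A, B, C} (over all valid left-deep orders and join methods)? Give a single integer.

2720

Selinger DP over subsets of {A,B,C}:
  {C}: scan cost=80, card=80
  {A}: scan cost=200, card=200
  {B}: scan cost=20, card=20
  {AC}: card=8000; try (C,hash)→1520, (A,merge)→2520, (C,merge)→2640, (A,hash)→3360, (A,nl_idx)→8720, (C,nl_idx)→9600 …(+2); best=1520 via (C,hash)
  {AB}: card=1000; try (B,hash)→600, (A,nl_idx)→1180, (A,merge)→1940, (B,merge)→2120, (B,nl_idx)→2200, (A,hash)→3240 …(+2); best=600 via (B,hash)
  {ABC}: card=40000; try (C,hash)→2720, (B,hash)→9720, (C,merge)→12240, (C,nl_idx)→47600, (C,nl)→80600, (B,nl_idx)→81520 …(+2); best=2720 via (C,hash)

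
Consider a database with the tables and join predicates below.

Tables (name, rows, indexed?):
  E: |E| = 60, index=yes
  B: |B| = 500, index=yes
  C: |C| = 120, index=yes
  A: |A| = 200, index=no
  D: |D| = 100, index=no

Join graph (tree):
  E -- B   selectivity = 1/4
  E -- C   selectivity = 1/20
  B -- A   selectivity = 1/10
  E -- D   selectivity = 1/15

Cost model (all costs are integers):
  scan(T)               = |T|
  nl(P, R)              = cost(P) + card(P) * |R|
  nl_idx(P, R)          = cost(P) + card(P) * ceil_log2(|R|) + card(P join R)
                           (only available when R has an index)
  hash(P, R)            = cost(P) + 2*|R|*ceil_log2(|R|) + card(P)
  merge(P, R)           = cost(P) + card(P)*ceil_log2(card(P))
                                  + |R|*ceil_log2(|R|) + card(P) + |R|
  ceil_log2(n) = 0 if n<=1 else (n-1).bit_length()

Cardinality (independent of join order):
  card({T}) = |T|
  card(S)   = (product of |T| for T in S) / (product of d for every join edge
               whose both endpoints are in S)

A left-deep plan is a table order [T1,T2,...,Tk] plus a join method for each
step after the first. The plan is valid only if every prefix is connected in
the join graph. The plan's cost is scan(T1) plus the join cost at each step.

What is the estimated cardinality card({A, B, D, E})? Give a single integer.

1000000

Tables in S: A(200), B(500), D(100), E(60)
Edges inside S: E-B(d=4), B-A(d=10), E-D(d=15)
numerator = 200 * 500 * 100 * 60 = 600000000
denominator = 4 * 10 * 15 = 600
card(S) = 600000000 / 600 = 1000000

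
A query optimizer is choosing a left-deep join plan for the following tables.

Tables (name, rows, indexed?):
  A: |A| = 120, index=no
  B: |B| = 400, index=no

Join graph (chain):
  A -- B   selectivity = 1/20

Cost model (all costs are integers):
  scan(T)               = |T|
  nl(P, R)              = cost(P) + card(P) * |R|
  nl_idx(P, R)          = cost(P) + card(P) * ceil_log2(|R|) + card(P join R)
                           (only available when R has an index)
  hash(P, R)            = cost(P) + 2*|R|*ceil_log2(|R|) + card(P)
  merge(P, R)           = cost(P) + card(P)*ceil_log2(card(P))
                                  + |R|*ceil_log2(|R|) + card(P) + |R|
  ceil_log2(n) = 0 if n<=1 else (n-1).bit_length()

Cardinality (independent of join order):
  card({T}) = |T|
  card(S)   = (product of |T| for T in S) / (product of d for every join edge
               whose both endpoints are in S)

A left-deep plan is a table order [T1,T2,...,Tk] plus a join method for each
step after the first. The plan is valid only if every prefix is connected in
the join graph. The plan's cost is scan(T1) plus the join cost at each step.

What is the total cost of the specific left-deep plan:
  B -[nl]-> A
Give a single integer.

48400

step 1: scan B: cost=400, card=400
step 2: join A via nl
    card(P join A) = 400*120/(20) = 2400
    cost = 400 + 400*120 = 48400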